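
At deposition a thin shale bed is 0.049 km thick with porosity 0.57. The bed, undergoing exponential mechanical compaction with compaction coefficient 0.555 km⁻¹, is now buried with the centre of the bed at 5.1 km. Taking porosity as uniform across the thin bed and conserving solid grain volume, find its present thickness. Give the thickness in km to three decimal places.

0.022 km

Porosity at 5.1 km: φ = 0.57·exp(−0.555×5.1) = 0.0336
Solid-volume conservation: h(1−φ) = h₀(1−φ₀) ⇒ h = h₀·(1−φ₀)/(1−φ)
h = 0.049 × (1 − 0.57)/(1 − 0.0336) = 0.049 × 0.4450 = 0.0218 km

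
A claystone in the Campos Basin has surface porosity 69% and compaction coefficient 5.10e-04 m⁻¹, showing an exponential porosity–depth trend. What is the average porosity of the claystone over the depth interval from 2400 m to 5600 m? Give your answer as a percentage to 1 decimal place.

10.0%

Working in km (1 km = 1000 m; c in km⁻¹ = c in m⁻¹ × 1000):
⟨phi⟩ = (1/(z₂−z₁)) ∫ phi₀ e^(−cz) dz = phi₀·(e^(−c·z₁) − e^(−c·z₂)) / (c·(z₂−z₁))
e^(−0.51×2.4) = 0.2941; e^(−0.51×5.6) = 0.0575
⟨phi⟩ = 0.69 × (0.2941 − 0.0575) / (0.51 × 3.2) = 0.69 × 0.1449 = 0.1000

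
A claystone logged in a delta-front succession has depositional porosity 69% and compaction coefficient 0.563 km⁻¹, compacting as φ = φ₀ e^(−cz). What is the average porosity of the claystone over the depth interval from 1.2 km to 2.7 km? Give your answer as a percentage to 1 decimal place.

⟨φ⟩ = (1/(z₂−z₁)) ∫ φ₀ e^(−cz) dz = φ₀·(e^(−c·z₁) − e^(−c·z₂)) / (c·(z₂−z₁))
e^(−0.563×1.2) = 0.5089; e^(−0.563×2.7) = 0.2187
⟨φ⟩ = 0.69 × (0.5089 − 0.2187) / (0.563 × 1.5) = 0.69 × 0.3436 = 0.2371

23.7%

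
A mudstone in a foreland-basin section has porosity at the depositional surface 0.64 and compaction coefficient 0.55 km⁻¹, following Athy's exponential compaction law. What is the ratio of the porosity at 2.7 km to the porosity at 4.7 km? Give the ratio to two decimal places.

φ(z₁)/φ(z₂) = e^(−c·z₁)/e^(−c·z₂) = e^{c(z₂−z₁)}
= exp(0.55 × 2) = exp(1.1) = 3.0042

3.00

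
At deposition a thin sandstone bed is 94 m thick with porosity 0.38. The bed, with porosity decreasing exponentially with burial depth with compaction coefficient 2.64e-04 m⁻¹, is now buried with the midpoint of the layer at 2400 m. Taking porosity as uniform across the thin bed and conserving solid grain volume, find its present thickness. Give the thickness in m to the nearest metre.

Working in km (1 km = 1000 m; β in km⁻¹ = β in m⁻¹ × 1000):
Porosity at 2.4 km: n = 0.38·exp(−0.264×2.4) = 0.2017
Solid-volume conservation: h(1−n) = h₀(1−n₀) ⇒ h = h₀·(1−n₀)/(1−n)
h = 0.094 × (1 − 0.38)/(1 − 0.2017) = 0.094 × 0.7766 = 0.0730 km

73 m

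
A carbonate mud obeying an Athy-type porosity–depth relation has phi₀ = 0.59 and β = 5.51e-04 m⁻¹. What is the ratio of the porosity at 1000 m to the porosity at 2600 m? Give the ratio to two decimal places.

Working in km (1 km = 1000 m; β in km⁻¹ = β in m⁻¹ × 1000):
phi(Z₁)/phi(Z₂) = e^(−β·Z₁)/e^(−β·Z₂) = e^{β(Z₂−Z₁)}
= exp(0.551 × 1.6) = exp(0.8816) = 2.4148

2.41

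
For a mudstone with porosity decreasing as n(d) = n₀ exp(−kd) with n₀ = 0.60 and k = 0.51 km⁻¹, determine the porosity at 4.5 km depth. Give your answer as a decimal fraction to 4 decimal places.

n = n₀·exp(−k·d) = 0.6 × exp(−0.51 × 4.5) = 0.6 × exp(−2.295)
  = 0.6 × 0.1008 = 0.0605

0.0605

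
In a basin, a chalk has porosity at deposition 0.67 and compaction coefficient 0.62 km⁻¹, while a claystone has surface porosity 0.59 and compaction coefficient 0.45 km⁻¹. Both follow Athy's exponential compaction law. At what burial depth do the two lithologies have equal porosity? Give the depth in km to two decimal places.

0.75 km

Set n₀ₐ e^(−βₐz) = n₀ᵦ e^(−βᵦz) ⇒ ln(n₀ₐ/n₀ᵦ) = (βₐ − βᵦ)·z
z = ln(0.67/0.59) / (0.62 − 0.45) = 0.1272 / 0.17 = 0.748 km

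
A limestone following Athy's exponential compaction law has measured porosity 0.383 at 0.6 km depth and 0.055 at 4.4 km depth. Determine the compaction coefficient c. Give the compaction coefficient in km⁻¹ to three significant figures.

0.511 km⁻¹

Athy: n(z) = n₀ e^(−cz) ⇒ n₁/n₂ = e^{c(z₂−z₁)} ⇒ c = ln(n₁/n₂)/(z₂−z₁)
c = ln(0.383/0.055) / (4.4 − 0.6) = ln(6.964) / 3.8 = 1.9407 / 3.8 = 0.5107 km⁻¹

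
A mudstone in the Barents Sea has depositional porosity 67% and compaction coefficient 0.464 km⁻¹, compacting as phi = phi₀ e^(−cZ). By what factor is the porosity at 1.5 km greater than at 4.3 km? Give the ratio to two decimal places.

3.67

phi(Z₁)/phi(Z₂) = e^(−c·Z₁)/e^(−c·Z₂) = e^{c(Z₂−Z₁)}
= exp(0.464 × 2.8) = exp(1.299) = 3.6664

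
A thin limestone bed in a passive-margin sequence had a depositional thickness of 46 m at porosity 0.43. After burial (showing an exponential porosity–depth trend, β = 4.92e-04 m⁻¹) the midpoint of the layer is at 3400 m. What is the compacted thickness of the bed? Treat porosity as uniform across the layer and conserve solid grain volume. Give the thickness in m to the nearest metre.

Working in km (1 km = 1000 m; β in km⁻¹ = β in m⁻¹ × 1000):
Porosity at 3.4 km: φ = 0.43·exp(−0.492×3.4) = 0.0807
Solid-volume conservation: h(1−φ) = h₀(1−φ₀) ⇒ h = h₀·(1−φ₀)/(1−φ)
h = 0.046 × (1 − 0.43)/(1 − 0.0807) = 0.046 × 0.6201 = 0.0285 km

29 m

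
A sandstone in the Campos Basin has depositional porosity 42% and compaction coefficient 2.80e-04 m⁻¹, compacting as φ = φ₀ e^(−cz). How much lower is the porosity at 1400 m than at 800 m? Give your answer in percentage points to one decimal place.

5.2 percentage points

Working in km (1 km = 1000 m; c in km⁻¹ = c in m⁻¹ × 1000):
φ(0.8) = 0.42·e^(−0.28×0.8) = 0.3357
φ(1.4) = 0.42·e^(−0.28×1.4) = 0.2838
Δφ = 0.3357 − 0.2838 = 0.0519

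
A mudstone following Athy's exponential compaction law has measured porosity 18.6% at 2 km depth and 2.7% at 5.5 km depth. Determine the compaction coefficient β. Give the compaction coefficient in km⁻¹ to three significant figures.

0.551 km⁻¹

Athy: n(z) = n₀ e^(−βz) ⇒ n₁/n₂ = e^{β(z₂−z₁)} ⇒ β = ln(n₁/n₂)/(z₂−z₁)
β = ln(0.186/0.027) / (5.5 − 2) = ln(6.889) / 3.5 = 1.9299 / 3.5 = 0.5514 km⁻¹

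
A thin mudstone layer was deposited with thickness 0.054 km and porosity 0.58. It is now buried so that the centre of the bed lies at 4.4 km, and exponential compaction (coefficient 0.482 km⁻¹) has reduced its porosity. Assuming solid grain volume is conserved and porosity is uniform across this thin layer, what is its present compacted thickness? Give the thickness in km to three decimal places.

Porosity at 4.4 km: n = 0.58·exp(−0.482×4.4) = 0.0696
Solid-volume conservation: h(1−n) = h₀(1−n₀) ⇒ h = h₀·(1−n₀)/(1−n)
h = 0.054 × (1 − 0.58)/(1 − 0.0696) = 0.054 × 0.4514 = 0.0244 km

0.024 km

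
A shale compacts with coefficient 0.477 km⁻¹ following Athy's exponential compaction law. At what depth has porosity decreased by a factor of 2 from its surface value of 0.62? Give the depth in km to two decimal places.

1.45 km

n/n₀ = 1/2 ⇒ exp(−c·z) = 1/2 ⇒ z = ln(2) / c
z = 0.6931 / 0.477 = 1.453 km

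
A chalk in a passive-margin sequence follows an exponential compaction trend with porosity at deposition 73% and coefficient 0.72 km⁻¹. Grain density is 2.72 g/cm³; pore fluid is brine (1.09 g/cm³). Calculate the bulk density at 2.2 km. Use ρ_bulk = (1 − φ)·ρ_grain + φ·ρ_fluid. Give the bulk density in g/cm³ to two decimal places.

2.48 g/cm³

Porosity at depth: phi = 0.73·exp(−0.72×2.2) = 0.73×0.2052 = 0.1498
Bulk density: ρ_b = (1−phi)ρ_g + phi·ρ_f = 0.8502×2.72 + 0.1498×1.09
       = 2.313 + 0.163 = 2.476 g/cm³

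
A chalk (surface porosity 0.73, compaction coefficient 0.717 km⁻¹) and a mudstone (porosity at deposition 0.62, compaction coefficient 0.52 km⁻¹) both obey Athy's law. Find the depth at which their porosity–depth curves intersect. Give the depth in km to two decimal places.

0.83 km

Set phi₀ₐ e^(−kₐd) = phi₀ᵦ e^(−kᵦd) ⇒ ln(phi₀ₐ/phi₀ᵦ) = (kₐ − kᵦ)·d
d = ln(0.73/0.62) / (0.717 − 0.52) = 0.1633 / 0.197 = 0.829 km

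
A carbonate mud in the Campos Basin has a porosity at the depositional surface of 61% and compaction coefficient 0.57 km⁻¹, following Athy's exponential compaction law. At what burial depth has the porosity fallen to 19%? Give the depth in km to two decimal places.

2.05 km

Invert Athy's law: d = ln(n₀/n) / β
d = ln(0.61/0.19) / 0.57 = ln(3.211) / 0.57 = 1.1664 / 0.57 = 2.046 km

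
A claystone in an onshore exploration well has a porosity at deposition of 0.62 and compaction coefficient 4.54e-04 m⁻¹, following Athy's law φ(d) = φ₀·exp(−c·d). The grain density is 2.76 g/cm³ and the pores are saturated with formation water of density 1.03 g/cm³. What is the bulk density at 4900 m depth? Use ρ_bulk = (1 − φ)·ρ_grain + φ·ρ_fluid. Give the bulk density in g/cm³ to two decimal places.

Working in km (1 km = 1000 m; c in km⁻¹ = c in m⁻¹ × 1000):
Porosity at depth: φ = 0.62·exp(−0.454×4.9) = 0.62×0.1081 = 0.0670
Bulk density: ρ_b = (1−φ)ρ_g + φ·ρ_f = 0.9330×2.76 + 0.0670×1.03
       = 2.575 + 0.069 = 2.644 g/cm³

2.64 g/cm³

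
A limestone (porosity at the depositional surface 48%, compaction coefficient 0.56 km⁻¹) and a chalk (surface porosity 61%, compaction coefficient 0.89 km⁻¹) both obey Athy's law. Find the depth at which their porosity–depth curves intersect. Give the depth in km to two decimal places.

Set φ₀ₐ e^(−βₐZ) = φ₀ᵦ e^(−βᵦZ) ⇒ ln(φ₀ₐ/φ₀ᵦ) = (βₐ − βᵦ)·Z
Z = ln(0.48/0.61) / (0.56 − 0.89) = -0.2397 / -0.33 = 0.726 km

0.73 km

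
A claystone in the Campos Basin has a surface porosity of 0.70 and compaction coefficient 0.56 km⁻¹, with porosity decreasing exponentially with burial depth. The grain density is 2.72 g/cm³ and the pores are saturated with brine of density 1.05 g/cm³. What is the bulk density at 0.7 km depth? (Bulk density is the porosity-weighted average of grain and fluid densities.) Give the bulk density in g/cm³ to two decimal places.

Porosity at depth: φ = 0.7·exp(−0.56×0.7) = 0.7×0.6757 = 0.4730
Bulk density: ρ_b = (1−φ)ρ_g + φ·ρ_f = 0.5270×2.72 + 0.4730×1.05
       = 1.433 + 0.497 = 1.930 g/cm³

1.93 g/cm³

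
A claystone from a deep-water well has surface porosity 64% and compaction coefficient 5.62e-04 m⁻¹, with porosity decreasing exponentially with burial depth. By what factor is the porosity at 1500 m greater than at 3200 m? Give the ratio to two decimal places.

Working in km (1 km = 1000 m; c in km⁻¹ = c in m⁻¹ × 1000):
φ(z₁)/φ(z₂) = e^(−c·z₁)/e^(−c·z₂) = e^{c(z₂−z₁)}
= exp(0.562 × 1.7) = exp(0.9554) = 2.5997

2.60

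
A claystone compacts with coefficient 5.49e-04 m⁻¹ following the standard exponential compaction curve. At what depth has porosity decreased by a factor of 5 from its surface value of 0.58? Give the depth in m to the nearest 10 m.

2930 m

Working in km (1 km = 1000 m; k in km⁻¹ = k in m⁻¹ × 1000):
phi/phi₀ = 1/5 ⇒ exp(−k·z) = 1/5 ⇒ z = ln(5) / k
z = 1.6094 / 0.549 = 2.932 km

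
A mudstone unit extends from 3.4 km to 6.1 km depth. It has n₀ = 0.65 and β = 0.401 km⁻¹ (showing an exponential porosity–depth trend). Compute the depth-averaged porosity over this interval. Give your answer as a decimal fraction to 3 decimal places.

⟨n⟩ = (1/(z₂−z₁)) ∫ n₀ e^(−βz) dz = n₀·(e^(−β·z₁) − e^(−β·z₂)) / (β·(z₂−z₁))
e^(−0.401×3.4) = 0.2558; e^(−0.401×6.1) = 0.0866
⟨n⟩ = 0.65 × (0.2558 − 0.0866) / (0.401 × 2.7) = 0.65 × 0.1562 = 0.1016

0.102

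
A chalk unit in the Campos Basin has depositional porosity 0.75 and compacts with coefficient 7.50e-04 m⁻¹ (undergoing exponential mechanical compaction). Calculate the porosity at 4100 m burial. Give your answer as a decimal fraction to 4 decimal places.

Working in km (1 km = 1000 m; k in km⁻¹ = k in m⁻¹ × 1000):
n = n₀·exp(−k·z) = 0.75 × exp(−0.75 × 4.1) = 0.75 × exp(−3.075)
  = 0.75 × 0.0462 = 0.0346

0.0346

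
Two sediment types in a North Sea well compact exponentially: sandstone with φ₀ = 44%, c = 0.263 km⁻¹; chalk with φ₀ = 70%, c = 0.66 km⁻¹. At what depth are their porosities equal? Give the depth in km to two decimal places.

1.17 km

Set φ₀ₐ e^(−cₐZ) = φ₀ᵦ e^(−cᵦZ) ⇒ ln(φ₀ₐ/φ₀ᵦ) = (cₐ − cᵦ)·Z
Z = ln(0.44/0.7) / (0.263 − 0.66) = -0.4643 / -0.397 = 1.170 km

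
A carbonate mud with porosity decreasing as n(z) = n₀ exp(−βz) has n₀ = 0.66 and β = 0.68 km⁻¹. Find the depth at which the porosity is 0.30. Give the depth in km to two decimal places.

Invert Athy's law: z = ln(n₀/n) / β
z = ln(0.66/0.3) / 0.68 = ln(2.2) / 0.68 = 0.7885 / 0.68 = 1.159 km

1.16 km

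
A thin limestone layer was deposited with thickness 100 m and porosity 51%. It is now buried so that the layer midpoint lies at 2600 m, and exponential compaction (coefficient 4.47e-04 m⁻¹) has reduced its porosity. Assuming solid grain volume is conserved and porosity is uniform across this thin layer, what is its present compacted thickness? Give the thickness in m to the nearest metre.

58 m

Working in km (1 km = 1000 m; β in km⁻¹ = β in m⁻¹ × 1000):
Porosity at 2.6 km: phi = 0.51·exp(−0.447×2.6) = 0.1595
Solid-volume conservation: h(1−phi) = h₀(1−phi₀) ⇒ h = h₀·(1−phi₀)/(1−phi)
h = 0.1 × (1 − 0.51)/(1 − 0.1595) = 0.1 × 0.5830 = 0.0583 km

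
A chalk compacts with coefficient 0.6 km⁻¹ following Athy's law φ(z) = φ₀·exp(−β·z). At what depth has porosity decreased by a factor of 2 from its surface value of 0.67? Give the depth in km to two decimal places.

1.16 km

φ/φ₀ = 1/2 ⇒ exp(−β·z) = 1/2 ⇒ z = ln(2) / β
z = 0.6931 / 0.6 = 1.155 km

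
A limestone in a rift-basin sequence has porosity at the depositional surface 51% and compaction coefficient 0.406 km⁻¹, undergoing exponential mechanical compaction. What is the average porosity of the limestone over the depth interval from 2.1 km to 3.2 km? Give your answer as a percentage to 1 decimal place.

17.5%

⟨φ⟩ = (1/(Z₂−Z₁)) ∫ φ₀ e^(−kZ) dZ = φ₀·(e^(−k·Z₁) − e^(−k·Z₂)) / (k·(Z₂−Z₁))
e^(−0.406×2.1) = 0.4263; e^(−0.406×3.2) = 0.2727
⟨φ⟩ = 0.51 × (0.4263 − 0.2727) / (0.406 × 1.1) = 0.51 × 0.3438 = 0.1754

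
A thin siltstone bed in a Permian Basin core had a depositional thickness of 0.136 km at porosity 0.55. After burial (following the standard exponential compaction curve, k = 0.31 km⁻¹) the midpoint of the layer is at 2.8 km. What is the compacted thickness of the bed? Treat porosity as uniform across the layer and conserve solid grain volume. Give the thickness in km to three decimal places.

Porosity at 2.8 km: φ = 0.55·exp(−0.31×2.8) = 0.2309
Solid-volume conservation: h(1−φ) = h₀(1−φ₀) ⇒ h = h₀·(1−φ₀)/(1−φ)
h = 0.136 × (1 − 0.55)/(1 − 0.2309) = 0.136 × 0.5851 = 0.0796 km

0.080 km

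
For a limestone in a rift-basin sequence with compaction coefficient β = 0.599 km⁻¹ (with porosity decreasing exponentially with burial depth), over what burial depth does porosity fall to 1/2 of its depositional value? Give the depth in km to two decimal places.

1.16 km

n/n₀ = 1/2 ⇒ exp(−β·z) = 1/2 ⇒ z = ln(2) / β
z = 0.6931 / 0.599 = 1.157 km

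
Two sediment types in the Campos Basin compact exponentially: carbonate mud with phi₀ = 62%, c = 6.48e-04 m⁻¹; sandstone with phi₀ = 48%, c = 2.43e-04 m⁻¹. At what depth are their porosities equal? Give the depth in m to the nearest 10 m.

630 m

Working in km (1 km = 1000 m; c in km⁻¹ = c in m⁻¹ × 1000):
Set phi₀ₐ e^(−cₐZ) = phi₀ᵦ e^(−cᵦZ) ⇒ ln(phi₀ₐ/phi₀ᵦ) = (cₐ − cᵦ)·Z
Z = ln(0.62/0.48) / (0.648 − 0.243) = 0.2559 / 0.405 = 0.632 km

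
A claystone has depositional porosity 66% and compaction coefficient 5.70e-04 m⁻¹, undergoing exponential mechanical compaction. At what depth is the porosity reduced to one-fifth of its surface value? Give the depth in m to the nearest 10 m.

2820 m

Working in km (1 km = 1000 m; k in km⁻¹ = k in m⁻¹ × 1000):
phi/phi₀ = 1/5 ⇒ exp(−k·Z) = 1/5 ⇒ Z = ln(5) / k
Z = 1.6094 / 0.57 = 2.824 km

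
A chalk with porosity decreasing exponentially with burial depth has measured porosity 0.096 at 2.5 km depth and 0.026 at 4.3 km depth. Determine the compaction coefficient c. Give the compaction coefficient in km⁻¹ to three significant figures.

Athy: φ(z) = φ₀ e^(−cz) ⇒ φ₁/φ₂ = e^{c(z₂−z₁)} ⇒ c = ln(φ₁/φ₂)/(z₂−z₁)
c = ln(0.096/0.026) / (4.3 − 2.5) = ln(3.692) / 1.8 = 1.3063 / 1.8 = 0.7257 km⁻¹

0.726 km⁻¹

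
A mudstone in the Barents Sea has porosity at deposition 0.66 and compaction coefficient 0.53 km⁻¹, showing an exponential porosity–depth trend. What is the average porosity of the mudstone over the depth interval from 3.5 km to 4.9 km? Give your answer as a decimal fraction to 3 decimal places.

⟨φ⟩ = (1/(d₂−d₁)) ∫ φ₀ e^(−kd) dd = φ₀·(e^(−k·d₁) − e^(−k·d₂)) / (k·(d₂−d₁))
e^(−0.53×3.5) = 0.1565; e^(−0.53×4.9) = 0.0745
⟨φ⟩ = 0.66 × (0.1565 − 0.0745) / (0.53 × 1.4) = 0.66 × 0.1105 = 0.0729

0.073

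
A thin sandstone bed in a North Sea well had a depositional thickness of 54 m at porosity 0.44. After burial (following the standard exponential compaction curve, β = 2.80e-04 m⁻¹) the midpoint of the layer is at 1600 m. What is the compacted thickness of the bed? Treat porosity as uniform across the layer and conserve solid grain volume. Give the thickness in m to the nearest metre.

Working in km (1 km = 1000 m; β in km⁻¹ = β in m⁻¹ × 1000):
Porosity at 1.6 km: n = 0.44·exp(−0.28×1.6) = 0.2811
Solid-volume conservation: h(1−n) = h₀(1−n₀) ⇒ h = h₀·(1−n₀)/(1−n)
h = 0.054 × (1 − 0.44)/(1 − 0.2811) = 0.054 × 0.7790 = 0.0421 km

42 m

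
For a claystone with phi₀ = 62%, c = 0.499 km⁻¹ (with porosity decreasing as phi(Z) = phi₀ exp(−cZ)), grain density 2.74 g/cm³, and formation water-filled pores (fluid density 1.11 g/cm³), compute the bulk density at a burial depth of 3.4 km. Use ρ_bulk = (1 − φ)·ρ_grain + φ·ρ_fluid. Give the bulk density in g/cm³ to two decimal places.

Porosity at depth: phi = 0.62·exp(−0.499×3.4) = 0.62×0.1833 = 0.1136
Bulk density: ρ_b = (1−phi)ρ_g + phi·ρ_f = 0.8864×2.74 + 0.1136×1.11
       = 2.429 + 0.126 = 2.555 g/cm³

2.55 g/cm³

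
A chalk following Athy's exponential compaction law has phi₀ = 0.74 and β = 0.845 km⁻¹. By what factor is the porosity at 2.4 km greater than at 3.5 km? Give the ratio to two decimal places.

phi(z₁)/phi(z₂) = e^(−β·z₁)/e^(−β·z₂) = e^{β(z₂−z₁)}
= exp(0.845 × 1.1) = exp(0.9295) = 2.5332

2.53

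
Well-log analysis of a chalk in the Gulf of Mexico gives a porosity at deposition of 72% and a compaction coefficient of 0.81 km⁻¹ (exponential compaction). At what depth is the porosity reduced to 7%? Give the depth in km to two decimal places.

2.88 km

Invert Athy's law: Z = ln(φ₀/φ) / k
Z = ln(0.72/0.07) / 0.81 = ln(10.29) / 0.81 = 2.3308 / 0.81 = 2.877 km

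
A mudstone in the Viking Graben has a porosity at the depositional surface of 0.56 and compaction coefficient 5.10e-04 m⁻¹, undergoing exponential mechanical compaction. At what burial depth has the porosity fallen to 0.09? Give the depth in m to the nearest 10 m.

3580 m

Working in km (1 km = 1000 m; c in km⁻¹ = c in m⁻¹ × 1000):
Invert Athy's law: d = ln(n₀/n) / c
d = ln(0.56/0.09) / 0.51 = ln(6.222) / 0.51 = 1.8281 / 0.51 = 3.585 km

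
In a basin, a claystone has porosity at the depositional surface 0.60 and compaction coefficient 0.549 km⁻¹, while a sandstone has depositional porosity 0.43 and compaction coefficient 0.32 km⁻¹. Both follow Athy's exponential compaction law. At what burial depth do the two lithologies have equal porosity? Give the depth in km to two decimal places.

Set phi₀ₐ e^(−βₐz) = phi₀ᵦ e^(−βᵦz) ⇒ ln(phi₀ₐ/phi₀ᵦ) = (βₐ − βᵦ)·z
z = ln(0.6/0.43) / (0.549 − 0.32) = 0.3331 / 0.229 = 1.455 km

1.45 km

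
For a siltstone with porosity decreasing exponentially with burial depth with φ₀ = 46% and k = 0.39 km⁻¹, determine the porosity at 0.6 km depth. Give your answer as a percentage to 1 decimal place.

36.4%

φ = φ₀·exp(−k·z) = 0.46 × exp(−0.39 × 0.6) = 0.46 × exp(−0.234)
  = 0.46 × 0.7914 = 0.3640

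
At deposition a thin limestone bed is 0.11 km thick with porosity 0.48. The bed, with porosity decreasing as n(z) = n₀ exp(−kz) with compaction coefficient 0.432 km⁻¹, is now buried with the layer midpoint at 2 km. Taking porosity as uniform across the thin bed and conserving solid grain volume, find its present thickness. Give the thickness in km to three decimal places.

Porosity at 2 km: n = 0.48·exp(−0.432×2) = 0.2023
Solid-volume conservation: h(1−n) = h₀(1−n₀) ⇒ h = h₀·(1−n₀)/(1−n)
h = 0.11 × (1 − 0.48)/(1 − 0.2023) = 0.11 × 0.6519 = 0.0717 km

0.072 km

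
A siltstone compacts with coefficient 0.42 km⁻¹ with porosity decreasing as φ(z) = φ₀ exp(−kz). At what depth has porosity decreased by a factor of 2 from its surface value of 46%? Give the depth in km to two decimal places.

1.65 km

φ/φ₀ = 1/2 ⇒ exp(−k·z) = 1/2 ⇒ z = ln(2) / k
z = 0.6931 / 0.42 = 1.650 km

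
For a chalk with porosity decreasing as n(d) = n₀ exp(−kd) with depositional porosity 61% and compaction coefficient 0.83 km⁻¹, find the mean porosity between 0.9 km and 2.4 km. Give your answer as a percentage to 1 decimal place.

⟨n⟩ = (1/(d₂−d₁)) ∫ n₀ e^(−kd) dd = n₀·(e^(−k·d₁) − e^(−k·d₂)) / (k·(d₂−d₁))
e^(−0.83×0.9) = 0.4738; e^(−0.83×2.4) = 0.1364
⟨n⟩ = 0.61 × (0.4738 − 0.1364) / (0.83 × 1.5) = 0.61 × 0.2710 = 0.1653

16.5%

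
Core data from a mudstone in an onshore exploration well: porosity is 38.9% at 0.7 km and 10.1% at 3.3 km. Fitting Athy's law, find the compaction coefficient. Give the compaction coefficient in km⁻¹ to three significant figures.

Athy: phi(z) = phi₀ e^(−βz) ⇒ phi₁/phi₂ = e^{β(z₂−z₁)} ⇒ β = ln(phi₁/phi₂)/(z₂−z₁)
β = ln(0.389/0.101) / (3.3 − 0.7) = ln(3.851) / 2.6 = 1.3485 / 2.6 = 0.5186 km⁻¹

0.519 km⁻¹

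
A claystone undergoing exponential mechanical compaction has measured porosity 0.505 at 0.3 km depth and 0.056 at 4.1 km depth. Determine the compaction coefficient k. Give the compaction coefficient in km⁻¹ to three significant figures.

Athy: n(d) = n₀ e^(−kd) ⇒ n₁/n₂ = e^{k(d₂−d₁)} ⇒ k = ln(n₁/n₂)/(d₂−d₁)
k = ln(0.505/0.056) / (4.1 − 0.3) = ln(9.018) / 3.8 = 2.1992 / 3.8 = 0.5787 km⁻¹

0.579 km⁻¹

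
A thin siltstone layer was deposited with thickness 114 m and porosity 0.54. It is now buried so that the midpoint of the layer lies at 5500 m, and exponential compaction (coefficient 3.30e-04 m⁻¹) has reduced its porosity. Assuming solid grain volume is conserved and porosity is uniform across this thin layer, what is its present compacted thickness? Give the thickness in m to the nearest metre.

Working in km (1 km = 1000 m; β in km⁻¹ = β in m⁻¹ × 1000):
Porosity at 5.5 km: φ = 0.54·exp(−0.33×5.5) = 0.0879
Solid-volume conservation: h(1−φ) = h₀(1−φ₀) ⇒ h = h₀·(1−φ₀)/(1−φ)
h = 0.114 × (1 − 0.54)/(1 − 0.0879) = 0.114 × 0.5043 = 0.0575 km

57 m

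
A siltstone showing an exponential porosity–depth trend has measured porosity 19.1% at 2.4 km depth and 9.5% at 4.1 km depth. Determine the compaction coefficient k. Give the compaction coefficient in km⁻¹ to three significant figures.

Athy: φ(z) = φ₀ e^(−kz) ⇒ φ₁/φ₂ = e^{k(z₂−z₁)} ⇒ k = ln(φ₁/φ₂)/(z₂−z₁)
k = ln(0.191/0.095) / (4.1 − 2.4) = ln(2.011) / 1.7 = 0.6984 / 1.7 = 0.4108 km⁻¹

0.411 km⁻¹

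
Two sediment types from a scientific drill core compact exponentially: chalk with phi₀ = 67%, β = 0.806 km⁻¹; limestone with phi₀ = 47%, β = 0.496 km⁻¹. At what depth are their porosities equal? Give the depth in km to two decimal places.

1.14 km

Set phi₀ₐ e^(−βₐz) = phi₀ᵦ e^(−βᵦz) ⇒ ln(phi₀ₐ/phi₀ᵦ) = (βₐ − βᵦ)·z
z = ln(0.67/0.47) / (0.806 − 0.496) = 0.3545 / 0.31 = 1.144 km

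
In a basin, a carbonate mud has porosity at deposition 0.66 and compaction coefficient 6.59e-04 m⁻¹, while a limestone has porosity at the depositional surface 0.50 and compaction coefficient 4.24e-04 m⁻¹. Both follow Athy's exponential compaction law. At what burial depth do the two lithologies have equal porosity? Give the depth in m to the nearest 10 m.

Working in km (1 km = 1000 m; β in km⁻¹ = β in m⁻¹ × 1000):
Set n₀ₐ e^(−βₐZ) = n₀ᵦ e^(−βᵦZ) ⇒ ln(n₀ₐ/n₀ᵦ) = (βₐ − βᵦ)·Z
Z = ln(0.66/0.5) / (0.659 − 0.424) = 0.2776 / 0.235 = 1.181 km

1180 m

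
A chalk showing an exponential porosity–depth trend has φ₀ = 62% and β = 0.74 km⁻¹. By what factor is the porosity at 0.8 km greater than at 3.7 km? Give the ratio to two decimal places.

8.55

φ(Z₁)/φ(Z₂) = e^(−β·Z₁)/e^(−β·Z₂) = e^{β(Z₂−Z₁)}
= exp(0.74 × 2.9) = exp(2.146) = 8.5506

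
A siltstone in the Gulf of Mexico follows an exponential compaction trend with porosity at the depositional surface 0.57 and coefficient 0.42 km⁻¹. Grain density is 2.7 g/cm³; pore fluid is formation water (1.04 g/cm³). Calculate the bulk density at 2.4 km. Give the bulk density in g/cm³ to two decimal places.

Porosity at depth: φ = 0.57·exp(−0.42×2.4) = 0.57×0.3649 = 0.2080
Bulk density: ρ_b = (1−φ)ρ_g + φ·ρ_f = 0.7920×2.7 + 0.2080×1.04
       = 2.138 + 0.216 = 2.355 g/cm³

2.35 g/cm³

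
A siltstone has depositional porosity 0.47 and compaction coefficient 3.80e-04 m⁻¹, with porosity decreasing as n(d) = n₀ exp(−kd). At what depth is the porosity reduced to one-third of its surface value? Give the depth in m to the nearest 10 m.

2890 m

Working in km (1 km = 1000 m; k in km⁻¹ = k in m⁻¹ × 1000):
n/n₀ = 1/3 ⇒ exp(−k·d) = 1/3 ⇒ d = ln(3) / k
d = 1.0986 / 0.38 = 2.891 km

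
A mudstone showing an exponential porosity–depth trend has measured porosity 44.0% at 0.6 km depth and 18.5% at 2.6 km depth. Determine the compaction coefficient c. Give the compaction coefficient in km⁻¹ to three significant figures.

Athy: φ(Z) = φ₀ e^(−cZ) ⇒ φ₁/φ₂ = e^{c(Z₂−Z₁)} ⇒ c = ln(φ₁/φ₂)/(Z₂−Z₁)
c = ln(0.44/0.185) / (2.6 − 0.6) = ln(2.378) / 2 = 0.8664 / 2 = 0.4332 km⁻¹

0.433 km⁻¹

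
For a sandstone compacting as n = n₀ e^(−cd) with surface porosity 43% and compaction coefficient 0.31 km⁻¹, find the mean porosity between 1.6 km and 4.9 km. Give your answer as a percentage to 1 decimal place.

⟨n⟩ = (1/(d₂−d₁)) ∫ n₀ e^(−cd) dd = n₀·(e^(−c·d₁) − e^(−c·d₂)) / (c·(d₂−d₁))
e^(−0.31×1.6) = 0.6090; e^(−0.31×4.9) = 0.2189
⟨n⟩ = 0.43 × (0.6090 − 0.2189) / (0.31 × 3.3) = 0.43 × 0.3813 = 0.1639

16.4%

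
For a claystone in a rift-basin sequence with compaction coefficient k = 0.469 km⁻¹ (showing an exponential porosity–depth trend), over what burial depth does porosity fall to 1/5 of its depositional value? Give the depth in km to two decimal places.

phi/phi₀ = 1/5 ⇒ exp(−k·d) = 1/5 ⇒ d = ln(5) / k
d = 1.6094 / 0.469 = 3.432 km

3.43 km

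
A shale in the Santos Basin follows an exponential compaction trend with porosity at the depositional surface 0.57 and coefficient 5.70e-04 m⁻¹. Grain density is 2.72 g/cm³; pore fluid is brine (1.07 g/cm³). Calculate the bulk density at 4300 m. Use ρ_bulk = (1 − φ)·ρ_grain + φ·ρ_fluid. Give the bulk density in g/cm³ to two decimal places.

2.64 g/cm³

Working in km (1 km = 1000 m; β in km⁻¹ = β in m⁻¹ × 1000):
Porosity at depth: phi = 0.57·exp(−0.57×4.3) = 0.57×0.0862 = 0.0491
Bulk density: ρ_b = (1−phi)ρ_g + phi·ρ_f = 0.9509×2.72 + 0.0491×1.07
       = 2.586 + 0.053 = 2.639 g/cm³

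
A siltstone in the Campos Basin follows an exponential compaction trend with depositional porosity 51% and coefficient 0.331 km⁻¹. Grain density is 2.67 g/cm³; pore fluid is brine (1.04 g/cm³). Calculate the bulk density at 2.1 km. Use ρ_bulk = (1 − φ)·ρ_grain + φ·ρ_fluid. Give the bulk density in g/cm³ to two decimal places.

2.26 g/cm³

Porosity at depth: φ = 0.51·exp(−0.331×2.1) = 0.51×0.4990 = 0.2545
Bulk density: ρ_b = (1−φ)ρ_g + φ·ρ_f = 0.7455×2.67 + 0.2545×1.04
       = 1.990 + 0.265 = 2.255 g/cm³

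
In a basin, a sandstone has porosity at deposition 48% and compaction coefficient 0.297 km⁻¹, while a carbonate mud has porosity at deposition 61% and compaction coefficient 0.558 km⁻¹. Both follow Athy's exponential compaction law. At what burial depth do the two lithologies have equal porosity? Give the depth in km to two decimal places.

Set φ₀ₐ e^(−βₐZ) = φ₀ᵦ e^(−βᵦZ) ⇒ ln(φ₀ₐ/φ₀ᵦ) = (βₐ − βᵦ)·Z
Z = ln(0.48/0.61) / (0.297 − 0.558) = -0.2397 / -0.261 = 0.918 km

0.92 km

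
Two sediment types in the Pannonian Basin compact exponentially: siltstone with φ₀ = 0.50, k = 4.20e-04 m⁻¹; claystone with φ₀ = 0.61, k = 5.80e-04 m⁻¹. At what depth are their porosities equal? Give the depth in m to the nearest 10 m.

Working in km (1 km = 1000 m; k in km⁻¹ = k in m⁻¹ × 1000):
Set φ₀ₐ e^(−kₐZ) = φ₀ᵦ e^(−kᵦZ) ⇒ ln(φ₀ₐ/φ₀ᵦ) = (kₐ − kᵦ)·Z
Z = ln(0.5/0.61) / (0.42 − 0.58) = -0.1989 / -0.16 = 1.243 km

1240 m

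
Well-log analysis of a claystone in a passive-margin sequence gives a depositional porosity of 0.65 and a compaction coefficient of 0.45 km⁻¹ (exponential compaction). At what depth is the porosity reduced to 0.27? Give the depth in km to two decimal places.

1.95 km

Invert Athy's law: d = ln(n₀/n) / k
d = ln(0.65/0.27) / 0.45 = ln(2.407) / 0.45 = 0.8786 / 0.45 = 1.952 km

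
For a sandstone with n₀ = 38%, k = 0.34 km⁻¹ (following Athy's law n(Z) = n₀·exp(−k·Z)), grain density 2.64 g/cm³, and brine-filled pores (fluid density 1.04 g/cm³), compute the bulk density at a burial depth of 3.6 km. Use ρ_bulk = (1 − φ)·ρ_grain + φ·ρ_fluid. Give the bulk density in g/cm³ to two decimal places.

2.46 g/cm³

Porosity at depth: n = 0.38·exp(−0.34×3.6) = 0.38×0.2941 = 0.1117
Bulk density: ρ_b = (1−n)ρ_g + n·ρ_f = 0.8883×2.64 + 0.1117×1.04
       = 2.345 + 0.116 = 2.461 g/cm³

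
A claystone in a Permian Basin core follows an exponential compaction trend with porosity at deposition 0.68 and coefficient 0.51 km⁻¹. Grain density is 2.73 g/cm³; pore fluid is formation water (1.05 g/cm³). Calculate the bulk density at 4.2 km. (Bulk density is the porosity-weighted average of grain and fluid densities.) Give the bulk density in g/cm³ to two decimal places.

2.60 g/cm³

Porosity at depth: φ = 0.68·exp(−0.51×4.2) = 0.68×0.1174 = 0.0798
Bulk density: ρ_b = (1−φ)ρ_g + φ·ρ_f = 0.9202×2.73 + 0.0798×1.05
       = 2.512 + 0.084 = 2.596 g/cm³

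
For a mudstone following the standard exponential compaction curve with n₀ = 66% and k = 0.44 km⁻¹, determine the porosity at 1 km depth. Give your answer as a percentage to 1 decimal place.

n = n₀·exp(−k·d) = 0.66 × exp(−0.44 × 1) = 0.66 × exp(−0.44)
  = 0.66 × 0.6440 = 0.4251

42.5%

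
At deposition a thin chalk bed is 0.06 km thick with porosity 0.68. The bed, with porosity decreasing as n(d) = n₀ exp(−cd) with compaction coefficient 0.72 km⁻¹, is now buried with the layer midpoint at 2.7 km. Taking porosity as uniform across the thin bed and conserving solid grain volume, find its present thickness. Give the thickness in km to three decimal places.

0.021 km

Porosity at 2.7 km: n = 0.68·exp(−0.72×2.7) = 0.0973
Solid-volume conservation: h(1−n) = h₀(1−n₀) ⇒ h = h₀·(1−n₀)/(1−n)
h = 0.06 × (1 − 0.68)/(1 − 0.0973) = 0.06 × 0.3545 = 0.0213 km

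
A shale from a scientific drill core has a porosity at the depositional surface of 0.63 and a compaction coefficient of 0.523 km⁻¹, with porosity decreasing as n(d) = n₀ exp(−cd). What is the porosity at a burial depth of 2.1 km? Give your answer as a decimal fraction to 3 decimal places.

n = n₀·exp(−c·d) = 0.63 × exp(−0.523 × 2.1) = 0.63 × exp(−1.098)
  = 0.63 × 0.3334 = 0.2101

0.210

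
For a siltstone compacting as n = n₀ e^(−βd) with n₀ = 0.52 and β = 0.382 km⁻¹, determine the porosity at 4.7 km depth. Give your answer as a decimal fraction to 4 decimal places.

0.0864

n = n₀·exp(−β·d) = 0.52 × exp(−0.382 × 4.7) = 0.52 × exp(−1.795)
  = 0.52 × 0.1661 = 0.0864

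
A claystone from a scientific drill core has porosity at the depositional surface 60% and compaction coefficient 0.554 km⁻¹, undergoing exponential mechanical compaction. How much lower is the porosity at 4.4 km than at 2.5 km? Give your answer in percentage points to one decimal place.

phi(2.5) = 0.6·e^(−0.554×2.5) = 0.1502
phi(4.4) = 0.6·e^(−0.554×4.4) = 0.0524
Δphi = 0.1502 − 0.0524 = 0.0978

9.8 percentage points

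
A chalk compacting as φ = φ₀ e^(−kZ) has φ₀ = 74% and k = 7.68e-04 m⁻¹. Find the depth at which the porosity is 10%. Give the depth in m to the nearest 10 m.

Working in km (1 km = 1000 m; k in km⁻¹ = k in m⁻¹ × 1000):
Invert Athy's law: Z = ln(φ₀/φ) / k
Z = ln(0.74/0.1) / 0.768 = ln(7.4) / 0.768 = 2.0015 / 0.768 = 2.606 km

2610 m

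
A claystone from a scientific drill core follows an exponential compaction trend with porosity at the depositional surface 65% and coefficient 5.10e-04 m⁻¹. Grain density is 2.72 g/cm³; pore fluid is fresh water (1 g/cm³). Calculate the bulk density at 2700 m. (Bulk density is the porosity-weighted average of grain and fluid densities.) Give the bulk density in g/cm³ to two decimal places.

2.44 g/cm³

Working in km (1 km = 1000 m; c in km⁻¹ = c in m⁻¹ × 1000):
Porosity at depth: n = 0.65·exp(−0.51×2.7) = 0.65×0.2523 = 0.1640
Bulk density: ρ_b = (1−n)ρ_g + n·ρ_f = 0.8360×2.72 + 0.1640×1
       = 2.274 + 0.164 = 2.438 g/cm³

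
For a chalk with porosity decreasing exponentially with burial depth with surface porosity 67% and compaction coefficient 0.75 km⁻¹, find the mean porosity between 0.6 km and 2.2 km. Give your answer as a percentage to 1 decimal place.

24.9%

⟨n⟩ = (1/(z₂−z₁)) ∫ n₀ e^(−cz) dz = n₀·(e^(−c·z₁) − e^(−c·z₂)) / (c·(z₂−z₁))
e^(−0.75×0.6) = 0.6376; e^(−0.75×2.2) = 0.1920
⟨n⟩ = 0.67 × (0.6376 − 0.1920) / (0.75 × 1.6) = 0.67 × 0.3713 = 0.2488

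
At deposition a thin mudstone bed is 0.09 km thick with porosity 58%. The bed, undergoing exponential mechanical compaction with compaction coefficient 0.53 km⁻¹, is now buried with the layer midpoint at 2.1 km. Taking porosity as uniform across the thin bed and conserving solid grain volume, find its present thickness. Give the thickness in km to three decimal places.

0.047 km

Porosity at 2.1 km: phi = 0.58·exp(−0.53×2.1) = 0.1906
Solid-volume conservation: h(1−phi) = h₀(1−phi₀) ⇒ h = h₀·(1−phi₀)/(1−phi)
h = 0.09 × (1 − 0.58)/(1 − 0.1906) = 0.09 × 0.5189 = 0.0467 km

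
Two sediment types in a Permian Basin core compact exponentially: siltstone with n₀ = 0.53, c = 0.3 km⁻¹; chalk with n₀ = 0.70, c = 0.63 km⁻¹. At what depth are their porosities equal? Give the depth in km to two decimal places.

Set n₀ₐ e^(−cₐz) = n₀ᵦ e^(−cᵦz) ⇒ ln(n₀ₐ/n₀ᵦ) = (cₐ − cᵦ)·z
z = ln(0.53/0.7) / (0.3 − 0.63) = -0.2782 / -0.33 = 0.843 km

0.84 km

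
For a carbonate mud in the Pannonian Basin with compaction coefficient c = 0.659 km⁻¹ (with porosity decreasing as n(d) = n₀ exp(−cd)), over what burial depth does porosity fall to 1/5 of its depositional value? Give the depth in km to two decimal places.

2.44 km

n/n₀ = 1/5 ⇒ exp(−c·d) = 1/5 ⇒ d = ln(5) / c
d = 1.6094 / 0.659 = 2.442 km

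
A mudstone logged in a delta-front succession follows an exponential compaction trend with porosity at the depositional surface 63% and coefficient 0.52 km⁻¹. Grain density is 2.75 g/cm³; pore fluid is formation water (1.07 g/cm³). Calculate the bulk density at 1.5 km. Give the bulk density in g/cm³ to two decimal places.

2.26 g/cm³

Porosity at depth: n = 0.63·exp(−0.52×1.5) = 0.63×0.4584 = 0.2888
Bulk density: ρ_b = (1−n)ρ_g + n·ρ_f = 0.7112×2.75 + 0.2888×1.07
       = 1.956 + 0.309 = 2.265 g/cm³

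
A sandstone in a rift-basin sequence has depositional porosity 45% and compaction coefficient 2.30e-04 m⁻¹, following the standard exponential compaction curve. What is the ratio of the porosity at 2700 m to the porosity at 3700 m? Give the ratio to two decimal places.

1.26

Working in km (1 km = 1000 m; k in km⁻¹ = k in m⁻¹ × 1000):
φ(d₁)/φ(d₂) = e^(−k·d₁)/e^(−k·d₂) = e^{k(d₂−d₁)}
= exp(0.23 × 1) = exp(0.23) = 1.2586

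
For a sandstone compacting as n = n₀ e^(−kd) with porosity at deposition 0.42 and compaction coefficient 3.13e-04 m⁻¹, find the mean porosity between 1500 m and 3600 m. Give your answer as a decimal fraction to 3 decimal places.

Working in km (1 km = 1000 m; k in km⁻¹ = k in m⁻¹ × 1000):
⟨n⟩ = (1/(d₂−d₁)) ∫ n₀ e^(−kd) dd = n₀·(e^(−k·d₁) − e^(−k·d₂)) / (k·(d₂−d₁))
e^(−0.313×1.5) = 0.6253; e^(−0.313×3.6) = 0.3241
⟨n⟩ = 0.42 × (0.6253 − 0.3241) / (0.313 × 2.1) = 0.42 × 0.4583 = 0.1925

0.192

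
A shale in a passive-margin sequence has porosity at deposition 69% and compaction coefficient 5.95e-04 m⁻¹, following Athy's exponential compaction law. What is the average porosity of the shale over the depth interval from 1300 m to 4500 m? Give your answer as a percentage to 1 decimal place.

Working in km (1 km = 1000 m; β in km⁻¹ = β in m⁻¹ × 1000):
⟨phi⟩ = (1/(z₂−z₁)) ∫ phi₀ e^(−βz) dz = phi₀·(e^(−β·z₁) − e^(−β·z₂)) / (β·(z₂−z₁))
e^(−0.595×1.3) = 0.4614; e^(−0.595×4.5) = 0.0687
⟨phi⟩ = 0.69 × (0.4614 − 0.0687) / (0.595 × 3.2) = 0.69 × 0.2062 = 0.1423

14.2%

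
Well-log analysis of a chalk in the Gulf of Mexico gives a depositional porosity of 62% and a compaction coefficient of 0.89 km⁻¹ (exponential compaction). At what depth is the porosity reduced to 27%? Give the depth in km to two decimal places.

Invert Athy's law: z = ln(φ₀/φ) / c
z = ln(0.62/0.27) / 0.89 = ln(2.296) / 0.89 = 0.8313 / 0.89 = 0.934 km

0.93 km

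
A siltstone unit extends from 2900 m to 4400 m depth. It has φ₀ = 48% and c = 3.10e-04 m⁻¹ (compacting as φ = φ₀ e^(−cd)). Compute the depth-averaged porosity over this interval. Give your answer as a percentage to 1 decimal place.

15.6%

Working in km (1 km = 1000 m; c in km⁻¹ = c in m⁻¹ × 1000):
⟨φ⟩ = (1/(d₂−d₁)) ∫ φ₀ e^(−cd) dd = φ₀·(e^(−c·d₁) − e^(−c·d₂)) / (c·(d₂−d₁))
e^(−0.31×2.9) = 0.4070; e^(−0.31×4.4) = 0.2556
⟨φ⟩ = 0.48 × (0.4070 − 0.2556) / (0.31 × 1.5) = 0.48 × 0.3255 = 0.1562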